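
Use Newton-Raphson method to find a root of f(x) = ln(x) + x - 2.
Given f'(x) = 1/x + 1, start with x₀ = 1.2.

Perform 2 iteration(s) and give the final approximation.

f(x) = ln(x) + x - 2
f'(x) = 1/x + 1
x₀ = 1.2

Newton-Raphson formula: x_{n+1} = x_n - f(x_n)/f'(x_n)

Iteration 1:
  f(1.200000) = -0.617678
  f'(1.200000) = 1.833333
  x_1 = 1.200000 - (-0.617678)/1.833333 = 1.536916
Iteration 2:
  f(1.536916) = -0.033307
  f'(1.536916) = 1.650654
  x_2 = 1.536916 - (-0.033307)/1.650654 = 1.557094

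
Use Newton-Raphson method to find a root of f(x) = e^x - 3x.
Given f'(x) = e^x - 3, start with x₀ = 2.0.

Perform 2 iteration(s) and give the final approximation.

f(x) = e^x - 3x
f'(x) = e^x - 3
x₀ = 2.0

Newton-Raphson formula: x_{n+1} = x_n - f(x_n)/f'(x_n)

Iteration 1:
  f(2.000000) = 1.389056
  f'(2.000000) = 4.389056
  x_1 = 2.000000 - 1.389056/4.389056 = 1.683518
Iteration 2:
  f(1.683518) = 0.333912
  f'(1.683518) = 2.384467
  x_2 = 1.683518 - 0.333912/2.384467 = 1.543482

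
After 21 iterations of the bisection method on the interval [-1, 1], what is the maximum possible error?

Bisection error bound: |error| ≤ (b-a)/2^n
|error| ≤ (1 - (-1))/2^21 = 2/2^21
|error| ≤ 0.0000009537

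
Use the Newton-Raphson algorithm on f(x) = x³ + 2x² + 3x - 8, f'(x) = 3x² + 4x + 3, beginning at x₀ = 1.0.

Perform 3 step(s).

f(x) = x³ + 2x² + 3x - 8
f'(x) = 3x² + 4x + 3
x₀ = 1.0

Newton-Raphson formula: x_{n+1} = x_n - f(x_n)/f'(x_n)

Iteration 1:
  f(1.000000) = -2.000000
  f'(1.000000) = 10.000000
  x_1 = 1.000000 - (-2.000000)/10.000000 = 1.200000
Iteration 2:
  f(1.200000) = 0.208000
  f'(1.200000) = 12.120000
  x_2 = 1.200000 - 0.208000/12.120000 = 1.182838
Iteration 3:
  f(1.182838) = 0.001644
  f'(1.182838) = 11.928672
  x_3 = 1.182838 - 0.001644/11.928672 = 1.182700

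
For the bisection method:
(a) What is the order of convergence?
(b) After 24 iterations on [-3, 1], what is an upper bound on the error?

(a) Bisection has linear (order 1) convergence; the error is halved each step.

(b) Error bound = (b-a)/2^n = (1 - (-3))/2^{24}
    = 4/2^{24}

(a) 1 (linear); (b) error ≤ 2.38e-07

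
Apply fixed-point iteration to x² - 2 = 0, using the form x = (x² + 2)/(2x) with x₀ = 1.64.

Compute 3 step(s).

Equation: x² - 2 = 0
Fixed-point form: x = (x² + 2)/(2x)
x₀ = 1.64

x_1 = g(1.640000) = 1.429756
x_2 = g(1.429756) = 1.414298
x_3 = g(1.414298) = 1.414214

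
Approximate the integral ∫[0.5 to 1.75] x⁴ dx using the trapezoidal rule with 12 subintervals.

f(x) = x⁴
a = 0.5, b = 1.75, n = 12
h = (b - a)/n = 0.104167

Trapezoidal rule: (h/2)[f(x₀) + 2f(x₁) + 2f(x₂) + ... + f(xₙ)]

x_0 = 0.5000, f(x_0) = 0.062500, coefficient = 1
x_1 = 0.6042, f(x_1) = 0.133238, coefficient = 2
x_2 = 0.7083, f(x_2) = 0.251739, coefficient = 2
x_3 = 0.8125, f(x_3) = 0.435806, coefficient = 2
x_4 = 0.9167, f(x_4) = 0.706067, coefficient = 2
x_5 = 1.0208, f(x_5) = 1.085974, coefficient = 2
x_6 = 1.1250, f(x_6) = 1.601807, coefficient = 2
x_7 = 1.2292, f(x_7) = 2.282670, coefficient = 2
x_8 = 1.3333, f(x_8) = 3.160494, coefficient = 2
x_9 = 1.4375, f(x_9) = 4.270035, coefficient = 2
x_10 = 1.5417, f(x_10) = 5.648875, coefficient = 2
x_11 = 1.6458, f(x_11) = 7.337421, coefficient = 2
x_12 = 1.7500, f(x_12) = 9.378906, coefficient = 1

I ≈ (0.104167/2) × 63.269654 = 3.295294
Exact value: 3.276367
Error: 0.018927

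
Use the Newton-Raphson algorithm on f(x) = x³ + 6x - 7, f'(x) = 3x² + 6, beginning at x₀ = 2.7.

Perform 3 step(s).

f(x) = x³ + 6x - 7
f'(x) = 3x² + 6
x₀ = 2.7

Newton-Raphson formula: x_{n+1} = x_n - f(x_n)/f'(x_n)

Iteration 1:
  f(2.700000) = 28.883000
  f'(2.700000) = 27.870000
  x_1 = 2.700000 - 28.883000/27.870000 = 1.663653
Iteration 2:
  f(1.663653) = 7.586474
  f'(1.663653) = 14.303221
  x_2 = 1.663653 - 7.586474/14.303221 = 1.133249
Iteration 3:
  f(1.133249) = 1.254877
  f'(1.133249) = 9.852763
  x_3 = 1.133249 - 1.254877/9.852763 = 1.005886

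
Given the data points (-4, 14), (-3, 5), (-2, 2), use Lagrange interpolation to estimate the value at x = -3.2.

Lagrange interpolation formula:
P(x) = Σ yᵢ × Lᵢ(x)
where Lᵢ(x) = Π_{j≠i} (x - xⱼ)/(xᵢ - xⱼ)

L_0(-3.2) = (-3.2 - (-3))/(-4 - (-3)) × (-3.2 - (-2))/(-4 - (-2)) = 0.120000
L_1(-3.2) = (-3.2 - (-4))/(-3 - (-4)) × (-3.2 - (-2))/(-3 - (-2)) = 0.960000
L_2(-3.2) = (-3.2 - (-4))/(-2 - (-4)) × (-3.2 - (-3))/(-2 - (-3)) = -0.080000

P(-3.2) = 14×L_0(-3.2) + 5×L_1(-3.2) + 2×L_2(-3.2)
P(-3.2) = 6.320000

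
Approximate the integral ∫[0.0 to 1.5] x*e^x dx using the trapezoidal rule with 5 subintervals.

f(x) = x*e^x
a = 0.0, b = 1.5, n = 5
h = (b - a)/n = 0.300000

Trapezoidal rule: (h/2)[f(x₀) + 2f(x₁) + 2f(x₂) + ... + f(xₙ)]

x_0 = 0.0000, f(x_0) = 0.000000, coefficient = 1
x_1 = 0.3000, f(x_1) = 0.404958, coefficient = 2
x_2 = 0.6000, f(x_2) = 1.093271, coefficient = 2
x_3 = 0.9000, f(x_3) = 2.213643, coefficient = 2
x_4 = 1.2000, f(x_4) = 3.984140, coefficient = 2
x_5 = 1.5000, f(x_5) = 6.722534, coefficient = 1

I ≈ (0.300000/2) × 22.114558 = 3.317184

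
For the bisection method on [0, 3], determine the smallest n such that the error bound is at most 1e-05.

We need (b-a)/2^n ≤ 1e-05
(3 - 0)/2^n ≤ 1e-05
3/2^n ≤ 1e-05
2^n ≥ 300000
n ≥ log₂(300000) = 18.19
n ≥ 19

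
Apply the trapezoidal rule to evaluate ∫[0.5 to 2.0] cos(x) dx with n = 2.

f(x) = cos(x)
a = 0.5, b = 2.0, n = 2
h = (b - a)/n = 0.750000

Trapezoidal rule: (h/2)[f(x₀) + 2f(x₁) + 2f(x₂) + ... + f(xₙ)]

x_0 = 0.5000, f(x_0) = 0.877583, coefficient = 1
x_1 = 1.2500, f(x_1) = 0.315322, coefficient = 2
x_2 = 2.0000, f(x_2) = -0.416147, coefficient = 1

I ≈ (0.750000/2) × 1.092080 = 0.409530
Exact value: 0.429872
Error: 0.020342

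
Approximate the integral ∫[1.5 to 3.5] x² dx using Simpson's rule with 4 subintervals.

f(x) = x²
a = 1.5, b = 3.5, n = 4
h = (b - a)/n = 0.500000

Simpson's rule: (h/3)[f(x₀) + 4f(x₁) + 2f(x₂) + ... + f(xₙ)]

x_0 = 1.5000, f(x_0) = 2.250000, coefficient = 1
x_1 = 2.0000, f(x_1) = 4.000000, coefficient = 4
x_2 = 2.5000, f(x_2) = 6.250000, coefficient = 2
x_3 = 3.0000, f(x_3) = 9.000000, coefficient = 4
x_4 = 3.5000, f(x_4) = 12.250000, coefficient = 1

I ≈ (0.500000/3) × 79.000000 = 13.166667
Exact value: 13.166667
Error: 0.000000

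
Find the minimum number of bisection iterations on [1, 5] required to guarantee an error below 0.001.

We need (b-a)/2^n ≤ 0.001
(5 - 1)/2^n ≤ 0.001
4/2^n ≤ 0.001
2^n ≥ 4000
n ≥ log₂(4000) = 11.97
n ≥ 12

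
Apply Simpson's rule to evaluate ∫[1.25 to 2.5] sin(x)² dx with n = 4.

f(x) = sin(x)²
a = 1.25, b = 2.5, n = 4
h = (b - a)/n = 0.312500

Simpson's rule: (h/3)[f(x₀) + 4f(x₁) + 2f(x₂) + ... + f(xₙ)]

x_0 = 1.2500, f(x_0) = 0.900572, coefficient = 1
x_1 = 1.5625, f(x_1) = 0.999931, coefficient = 4
x_2 = 1.8750, f(x_2) = 0.910280, coefficient = 2
x_3 = 2.1875, f(x_3) = 0.665512, coefficient = 4
x_4 = 2.5000, f(x_4) = 0.358169, coefficient = 1

I ≈ (0.312500/3) × 9.741074 = 1.014695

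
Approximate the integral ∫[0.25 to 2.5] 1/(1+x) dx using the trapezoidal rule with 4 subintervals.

f(x) = 1/(1+x)
a = 0.25, b = 2.5, n = 4
h = (b - a)/n = 0.562500

Trapezoidal rule: (h/2)[f(x₀) + 2f(x₁) + 2f(x₂) + ... + f(xₙ)]

x_0 = 0.2500, f(x_0) = 0.800000, coefficient = 1
x_1 = 0.8125, f(x_1) = 0.551724, coefficient = 2
x_2 = 1.3750, f(x_2) = 0.421053, coefficient = 2
x_3 = 1.9375, f(x_3) = 0.340426, coefficient = 2
x_4 = 2.5000, f(x_4) = 0.285714, coefficient = 1

I ≈ (0.562500/2) × 3.712119 = 1.044033
Exact value: 1.029619
Error: 0.014414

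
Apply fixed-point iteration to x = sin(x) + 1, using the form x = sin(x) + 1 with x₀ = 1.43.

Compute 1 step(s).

Equation: x = sin(x) + 1
Fixed-point form: x = sin(x) + 1
x₀ = 1.43

x_1 = g(1.430000) = 1.990105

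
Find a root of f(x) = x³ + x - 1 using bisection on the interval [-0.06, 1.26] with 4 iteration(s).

f(x) = x³ + x - 1
Initial interval: [-0.06, 1.26]

Iteration 1:
  c_1 = (-0.060000 + 1.260000)/2 = 0.600000
  f(c_1) = f(0.600000) = -0.184000
  f(a) × f(c) ≥ 0, new interval: [0.600000, 1.260000]
Iteration 2:
  c_2 = (0.600000 + 1.260000)/2 = 0.930000
  f(c_2) = f(0.930000) = 0.734357
  f(a) × f(c) < 0, new interval: [0.600000, 0.930000]
Iteration 3:
  c_3 = (0.600000 + 0.930000)/2 = 0.765000
  f(c_3) = f(0.765000) = 0.212697
  f(a) × f(c) < 0, new interval: [0.600000, 0.765000]
Iteration 4:
  c_4 = (0.600000 + 0.765000)/2 = 0.682500
  f(c_4) = f(0.682500) = 0.000413
  f(a) × f(c) < 0, new interval: [0.600000, 0.682500]

After 4 iteration(s), the approximation is c_4 = 0.682500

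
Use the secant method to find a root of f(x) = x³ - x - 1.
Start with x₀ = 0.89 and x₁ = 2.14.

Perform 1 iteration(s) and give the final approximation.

f(x) = x³ - x - 1
x₀ = 0.89, x₁ = 2.14

Secant formula: x_{n+1} = x_n - f(x_n)(x_n - x_{n-1})/(f(x_n) - f(x_{n-1}))

Iteration 1:
  f(0.890000) = -1.185031
  f(2.140000) = 6.660344
  x_2 = 2.140000 - 6.660344×(2.140000 - 0.890000)/(6.660344 - (-1.185031))
       = 1.078810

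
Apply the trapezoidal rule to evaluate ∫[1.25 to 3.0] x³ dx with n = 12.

f(x) = x³
a = 1.25, b = 3.0, n = 12
h = (b - a)/n = 0.145833

Trapezoidal rule: (h/2)[f(x₀) + 2f(x₁) + 2f(x₂) + ... + f(xₙ)]

x_0 = 1.2500, f(x_0) = 1.953125, coefficient = 1
x_1 = 1.3958, f(x_1) = 2.719573, coefficient = 2
x_2 = 1.5417, f(x_2) = 3.664135, coefficient = 2
x_3 = 1.6875, f(x_3) = 4.805420, coefficient = 2
x_4 = 1.8333, f(x_4) = 6.162037, coefficient = 2
x_5 = 1.9792, f(x_5) = 7.752595, coefficient = 2
x_6 = 2.1250, f(x_6) = 9.595703, coefficient = 2
x_7 = 2.2708, f(x_7) = 11.709970, coefficient = 2
x_8 = 2.4167, f(x_8) = 14.114005, coefficient = 2
x_9 = 2.5625, f(x_9) = 16.826416, coefficient = 2
x_10 = 2.7083, f(x_10) = 19.865813, coefficient = 2
x_11 = 2.8542, f(x_11) = 23.250805, coefficient = 2
x_12 = 3.0000, f(x_12) = 27.000000, coefficient = 1

I ≈ (0.145833/2) × 269.886068 = 19.679192
Exact value: 19.639648
Error: 0.039544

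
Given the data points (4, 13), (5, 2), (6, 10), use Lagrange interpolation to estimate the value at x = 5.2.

Lagrange interpolation formula:
P(x) = Σ yᵢ × Lᵢ(x)
where Lᵢ(x) = Π_{j≠i} (x - xⱼ)/(xᵢ - xⱼ)

L_0(5.2) = (5.2 - 5)/(4 - 5) × (5.2 - 6)/(4 - 6) = -0.080000
L_1(5.2) = (5.2 - 4)/(5 - 4) × (5.2 - 6)/(5 - 6) = 0.960000
L_2(5.2) = (5.2 - 4)/(6 - 4) × (5.2 - 5)/(6 - 5) = 0.120000

P(5.2) = 13×L_0(5.2) + 2×L_1(5.2) + 10×L_2(5.2)
P(5.2) = 2.080000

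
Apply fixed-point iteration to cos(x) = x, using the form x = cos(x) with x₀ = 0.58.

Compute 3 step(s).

Equation: cos(x) = x
Fixed-point form: x = cos(x)
x₀ = 0.58

x_1 = g(0.580000) = 0.836463
x_2 = g(0.836463) = 0.670093
x_3 = g(0.670093) = 0.783764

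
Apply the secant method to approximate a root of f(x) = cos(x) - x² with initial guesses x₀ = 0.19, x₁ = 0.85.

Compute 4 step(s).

f(x) = cos(x) - x²
x₀ = 0.19, x₁ = 0.85

Secant formula: x_{n+1} = x_n - f(x_n)(x_n - x_{n-1})/(f(x_n) - f(x_{n-1}))

Iteration 1:
  f(0.190000) = 0.945904
  f(0.850000) = -0.062517
  x_2 = 0.850000 - (-0.062517)×(0.850000 - 0.190000)/(-0.062517 - 0.945904)
       = 0.809083
Iteration 2:
  f(0.850000) = -0.062517
  f(0.809083) = 0.035546
  x_3 = 0.809083 - 0.035546×(0.809083 - 0.850000)/(0.035546 - (-0.062517))
       = 0.823915
Iteration 3:
  f(0.809083) = 0.035546
  f(0.823915) = 0.000518
  x_4 = 0.823915 - 0.000518×(0.823915 - 0.809083)/(0.000518 - 0.035546)
       = 0.824134
Iteration 4:
  f(0.823915) = 0.000518
  f(0.824134) = -0.000004
  x_5 = 0.824134 - (-0.000004)×(0.824134 - 0.823915)/(-0.000004 - 0.000518)
       = 0.824132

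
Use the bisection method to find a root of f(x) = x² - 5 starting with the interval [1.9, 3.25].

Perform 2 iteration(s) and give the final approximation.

f(x) = x² - 5
Initial interval: [1.9, 3.25]

Iteration 1:
  c_1 = (1.900000 + 3.250000)/2 = 2.575000
  f(c_1) = f(2.575000) = 1.630625
  f(a) × f(c) < 0, new interval: [1.900000, 2.575000]
Iteration 2:
  c_2 = (1.900000 + 2.575000)/2 = 2.237500
  f(c_2) = f(2.237500) = 0.006406
  f(a) × f(c) < 0, new interval: [1.900000, 2.237500]

After 2 iteration(s), the approximation is c_2 = 2.237500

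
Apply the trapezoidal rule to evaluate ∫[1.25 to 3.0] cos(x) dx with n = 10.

f(x) = cos(x)
a = 1.25, b = 3.0, n = 10
h = (b - a)/n = 0.175000

Trapezoidal rule: (h/2)[f(x₀) + 2f(x₁) + 2f(x₂) + ... + f(xₙ)]

x_0 = 1.2500, f(x_0) = 0.315322, coefficient = 1
x_1 = 1.4250, f(x_1) = 0.145280, coefficient = 2
x_2 = 1.6000, f(x_2) = -0.029200, coefficient = 2
x_3 = 1.7750, f(x_3) = -0.202787, coefficient = 2
x_4 = 1.9500, f(x_4) = -0.370181, coefficient = 2
x_5 = 2.1250, f(x_5) = -0.526266, coefficient = 2
x_6 = 2.3000, f(x_6) = -0.666276, coefficient = 2
x_7 = 2.4750, f(x_7) = -0.785933, coefficient = 2
x_8 = 2.6500, f(x_8) = -0.881582, coefficient = 2
x_9 = 2.8250, f(x_9) = -0.950302, coefficient = 2
x_10 = 3.0000, f(x_10) = -0.989992, coefficient = 1

I ≈ (0.175000/2) × -9.209164 = -0.805802
Exact value: -0.807865
Error: 0.002063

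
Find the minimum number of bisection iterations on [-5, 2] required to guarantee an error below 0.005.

We need (b-a)/2^n ≤ 0.005
(2 - (-5))/2^n ≤ 0.005
7/2^n ≤ 0.005
2^n ≥ 1400
n ≥ log₂(1400) = 10.45
n ≥ 11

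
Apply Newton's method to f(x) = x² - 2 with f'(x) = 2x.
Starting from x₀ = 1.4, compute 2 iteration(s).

f(x) = x² - 2
f'(x) = 2x
x₀ = 1.4

Newton-Raphson formula: x_{n+1} = x_n - f(x_n)/f'(x_n)

Iteration 1:
  f(1.400000) = -0.040000
  f'(1.400000) = 2.800000
  x_1 = 1.400000 - (-0.040000)/2.800000 = 1.414286
Iteration 2:
  f(1.414286) = 0.000204
  f'(1.414286) = 2.828571
  x_2 = 1.414286 - 0.000204/2.828571 = 1.414214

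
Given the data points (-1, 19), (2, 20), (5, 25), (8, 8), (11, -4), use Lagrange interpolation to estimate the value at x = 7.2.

Lagrange interpolation formula:
P(x) = Σ yᵢ × Lᵢ(x)
where Lᵢ(x) = Π_{j≠i} (x - xⱼ)/(xᵢ - xⱼ)

L_0(7.2) = (7.2 - 2)/(-1 - 2) × (7.2 - 5)/(-1 - 5) × (7.2 - 8)/(-1 - 8) × (7.2 - 11)/(-1 - 11) = 0.017890
L_1(7.2) = (7.2 - (-1))/(2 - (-1)) × (7.2 - 5)/(2 - 5) × (7.2 - 8)/(2 - 8) × (7.2 - 11)/(2 - 11) = -0.112843
L_2(7.2) = (7.2 - (-1))/(5 - (-1)) × (7.2 - 2)/(5 - 2) × (7.2 - 8)/(5 - 8) × (7.2 - 11)/(5 - 11) = 0.400079
L_3(7.2) = (7.2 - (-1))/(8 - (-1)) × (7.2 - 2)/(8 - 2) × (7.2 - 5)/(8 - 5) × (7.2 - 11)/(8 - 11) = 0.733478
L_4(7.2) = (7.2 - (-1))/(11 - (-1)) × (7.2 - 2)/(11 - 2) × (7.2 - 5)/(11 - 5) × (7.2 - 8)/(11 - 8) = -0.038604

P(7.2) = 19×L_0(7.2) + 20×L_1(7.2) + 25×L_2(7.2) + 8×L_3(7.2) + (-4)×L_4(7.2)
P(7.2) = 14.107266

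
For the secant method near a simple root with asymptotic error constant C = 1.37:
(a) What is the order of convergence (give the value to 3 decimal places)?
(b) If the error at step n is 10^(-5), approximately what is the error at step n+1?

(a) Secant method has superlinear convergence with order φ = (1+√5)/2 ≈ 1.618.
    This means |e_{n+1}| ≈ C|e_n|^1.618.

(b) With |e_n| = 10^(-5) and C = 1.37:
    |e_{n+1}| ≈ 1.37 × (10^(-5))^1.618 = 1.37 × 10^(-8.09)

(a) ≈ 1.618 (golden ratio); (b) |e_{n+1}| ≈ 1.113e-08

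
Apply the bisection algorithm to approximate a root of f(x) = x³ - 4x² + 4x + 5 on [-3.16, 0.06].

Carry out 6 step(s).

f(x) = x³ - 4x² + 4x + 5
Initial interval: [-3.16, 0.06]

Iteration 1:
  c_1 = (-3.160000 + 0.060000)/2 = -1.550000
  f(c_1) = f(-1.550000) = -14.533875
  f(a) × f(c) ≥ 0, new interval: [-1.550000, 0.060000]
Iteration 2:
  c_2 = (-1.550000 + 0.060000)/2 = -0.745000
  f(c_2) = f(-0.745000) = -0.613594
  f(a) × f(c) ≥ 0, new interval: [-0.745000, 0.060000]
Iteration 3:
  c_3 = (-0.745000 + 0.060000)/2 = -0.342500
  f(c_3) = f(-0.342500) = 3.120598
  f(a) × f(c) < 0, new interval: [-0.745000, -0.342500]
Iteration 4:
  c_4 = (-0.745000 + (-0.342500))/2 = -0.543750
  f(c_4) = f(-0.543750) = 1.481576
  f(a) × f(c) < 0, new interval: [-0.745000, -0.543750]
Iteration 5:
  c_5 = (-0.745000 + (-0.543750))/2 = -0.644375
  f(c_5) = f(-0.644375) = 0.494067
  f(a) × f(c) < 0, new interval: [-0.745000, -0.644375]
Iteration 6:
  c_6 = (-0.745000 + (-0.644375))/2 = -0.694687
  f(c_6) = f(-0.694687) = -0.044363
  f(a) × f(c) ≥ 0, new interval: [-0.694687, -0.644375]

After 6 iteration(s), the approximation is c_6 = -0.694687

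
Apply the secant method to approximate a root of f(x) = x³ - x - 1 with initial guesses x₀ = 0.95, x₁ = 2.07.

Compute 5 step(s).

f(x) = x³ - x - 1
x₀ = 0.95, x₁ = 2.07

Secant formula: x_{n+1} = x_n - f(x_n)(x_n - x_{n-1})/(f(x_n) - f(x_{n-1}))

Iteration 1:
  f(0.950000) = -1.092625
  f(2.070000) = 5.799743
  x_2 = 2.070000 - 5.799743×(2.070000 - 0.950000)/(5.799743 - (-1.092625))
       = 1.127550
Iteration 2:
  f(2.070000) = 5.799743
  f(1.127550) = -0.694018
  x_3 = 1.127550 - (-0.694018)×(1.127550 - 2.070000)/(-0.694018 - 5.799743)
       = 1.228274
Iteration 3:
  f(1.127550) = -0.694018
  f(1.228274) = -0.375230
  x_4 = 1.228274 - (-0.375230)×(1.228274 - 1.127550)/(-0.375230 - (-0.694018))
       = 1.346831
Iteration 4:
  f(1.228274) = -0.375230
  f(1.346831) = 0.096259
  x_5 = 1.346831 - 0.096259×(1.346831 - 1.228274)/(0.096259 - (-0.375230))
       = 1.322627
Iteration 5:
  f(1.346831) = 0.096259
  f(1.322627) = -0.008902
  x_6 = 1.322627 - (-0.008902)×(1.322627 - 1.346831)/(-0.008902 - 0.096259)
       = 1.324675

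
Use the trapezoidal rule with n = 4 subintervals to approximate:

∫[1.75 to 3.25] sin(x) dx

f(x) = sin(x)
a = 1.75, b = 3.25, n = 4
h = (b - a)/n = 0.375000

Trapezoidal rule: (h/2)[f(x₀) + 2f(x₁) + 2f(x₂) + ... + f(xₙ)]

x_0 = 1.7500, f(x_0) = 0.983986, coefficient = 1
x_1 = 2.1250, f(x_1) = 0.850320, coefficient = 2
x_2 = 2.5000, f(x_2) = 0.598472, coefficient = 2
x_3 = 2.8750, f(x_3) = 0.263446, coefficient = 2
x_4 = 3.2500, f(x_4) = -0.108195, coefficient = 1

I ≈ (0.375000/2) × 4.300267 = 0.806300
Exact value: 0.815884
Error: 0.009584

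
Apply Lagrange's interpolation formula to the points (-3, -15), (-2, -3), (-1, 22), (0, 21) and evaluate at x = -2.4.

Lagrange interpolation formula:
P(x) = Σ yᵢ × Lᵢ(x)
where Lᵢ(x) = Π_{j≠i} (x - xⱼ)/(xᵢ - xⱼ)

L_0(-2.4) = (-2.4 - (-2))/(-3 - (-2)) × (-2.4 - (-1))/(-3 - (-1)) × (-2.4 - 0)/(-3 - 0) = 0.224000
L_1(-2.4) = (-2.4 - (-3))/(-2 - (-3)) × (-2.4 - (-1))/(-2 - (-1)) × (-2.4 - 0)/(-2 - 0) = 1.008000
L_2(-2.4) = (-2.4 - (-3))/(-1 - (-3)) × (-2.4 - (-2))/(-1 - (-2)) × (-2.4 - 0)/(-1 - 0) = -0.288000
L_3(-2.4) = (-2.4 - (-3))/(0 - (-3)) × (-2.4 - (-2))/(0 - (-2)) × (-2.4 - (-1))/(0 - (-1)) = 0.056000

P(-2.4) = (-15)×L_0(-2.4) + (-3)×L_1(-2.4) + 22×L_2(-2.4) + 21×L_3(-2.4)
P(-2.4) = -11.544000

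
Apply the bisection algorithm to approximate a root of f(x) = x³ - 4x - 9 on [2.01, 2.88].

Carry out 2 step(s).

f(x) = x³ - 4x - 9
Initial interval: [2.01, 2.88]

Iteration 1:
  c_1 = (2.010000 + 2.880000)/2 = 2.445000
  f(c_1) = f(2.445000) = -4.163729
  f(a) × f(c) ≥ 0, new interval: [2.445000, 2.880000]
Iteration 2:
  c_2 = (2.445000 + 2.880000)/2 = 2.662500
  f(c_2) = f(2.662500) = -0.775787
  f(a) × f(c) ≥ 0, new interval: [2.662500, 2.880000]

After 2 iteration(s), the approximation is c_2 = 2.662500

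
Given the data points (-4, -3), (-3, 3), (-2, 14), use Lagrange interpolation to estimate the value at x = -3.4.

Lagrange interpolation formula:
P(x) = Σ yᵢ × Lᵢ(x)
where Lᵢ(x) = Π_{j≠i} (x - xⱼ)/(xᵢ - xⱼ)

L_0(-3.4) = (-3.4 - (-3))/(-4 - (-3)) × (-3.4 - (-2))/(-4 - (-2)) = 0.280000
L_1(-3.4) = (-3.4 - (-4))/(-3 - (-4)) × (-3.4 - (-2))/(-3 - (-2)) = 0.840000
L_2(-3.4) = (-3.4 - (-4))/(-2 - (-4)) × (-3.4 - (-3))/(-2 - (-3)) = -0.120000

P(-3.4) = (-3)×L_0(-3.4) + 3×L_1(-3.4) + 14×L_2(-3.4)
P(-3.4) = 0.000000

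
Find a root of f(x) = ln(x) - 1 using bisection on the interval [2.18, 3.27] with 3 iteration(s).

f(x) = ln(x) - 1
Initial interval: [2.18, 3.27]

Iteration 1:
  c_1 = (2.180000 + 3.270000)/2 = 2.725000
  f(c_1) = f(2.725000) = 0.002468
  f(a) × f(c) < 0, new interval: [2.180000, 2.725000]
Iteration 2:
  c_2 = (2.180000 + 2.725000)/2 = 2.452500
  f(c_2) = f(2.452500) = -0.102892
  f(a) × f(c) ≥ 0, new interval: [2.452500, 2.725000]
Iteration 3:
  c_3 = (2.452500 + 2.725000)/2 = 2.588750
  f(c_3) = f(2.588750) = -0.048825
  f(a) × f(c) ≥ 0, new interval: [2.588750, 2.725000]

After 3 iteration(s), the approximation is c_3 = 2.588750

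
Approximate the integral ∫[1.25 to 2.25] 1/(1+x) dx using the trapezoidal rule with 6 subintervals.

f(x) = 1/(1+x)
a = 1.25, b = 2.25, n = 6
h = (b - a)/n = 0.166667

Trapezoidal rule: (h/2)[f(x₀) + 2f(x₁) + 2f(x₂) + ... + f(xₙ)]

x_0 = 1.2500, f(x_0) = 0.444444, coefficient = 1
x_1 = 1.4167, f(x_1) = 0.413793, coefficient = 2
x_2 = 1.5833, f(x_2) = 0.387097, coefficient = 2
x_3 = 1.7500, f(x_3) = 0.363636, coefficient = 2
x_4 = 1.9167, f(x_4) = 0.342857, coefficient = 2
x_5 = 2.0833, f(x_5) = 0.324324, coefficient = 2
x_6 = 2.2500, f(x_6) = 0.307692, coefficient = 1

I ≈ (0.166667/2) × 4.415552 = 0.367963
Exact value: 0.367725
Error: 0.000238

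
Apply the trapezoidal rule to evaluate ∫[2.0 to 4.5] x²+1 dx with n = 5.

f(x) = x²+1
a = 2.0, b = 4.5, n = 5
h = (b - a)/n = 0.500000

Trapezoidal rule: (h/2)[f(x₀) + 2f(x₁) + 2f(x₂) + ... + f(xₙ)]

x_0 = 2.0000, f(x_0) = 5.000000, coefficient = 1
x_1 = 2.5000, f(x_1) = 7.250000, coefficient = 2
x_2 = 3.0000, f(x_2) = 10.000000, coefficient = 2
x_3 = 3.5000, f(x_3) = 13.250000, coefficient = 2
x_4 = 4.0000, f(x_4) = 17.000000, coefficient = 2
x_5 = 4.5000, f(x_5) = 21.250000, coefficient = 1

I ≈ (0.500000/2) × 121.250000 = 30.312500
Exact value: 30.208333
Error: 0.104167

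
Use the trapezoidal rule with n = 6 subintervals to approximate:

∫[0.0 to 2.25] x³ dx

f(x) = x³
a = 0.0, b = 2.25, n = 6
h = (b - a)/n = 0.375000

Trapezoidal rule: (h/2)[f(x₀) + 2f(x₁) + 2f(x₂) + ... + f(xₙ)]

x_0 = 0.0000, f(x_0) = 0.000000, coefficient = 1
x_1 = 0.3750, f(x_1) = 0.052734, coefficient = 2
x_2 = 0.7500, f(x_2) = 0.421875, coefficient = 2
x_3 = 1.1250, f(x_3) = 1.423828, coefficient = 2
x_4 = 1.5000, f(x_4) = 3.375000, coefficient = 2
x_5 = 1.8750, f(x_5) = 6.591797, coefficient = 2
x_6 = 2.2500, f(x_6) = 11.390625, coefficient = 1

I ≈ (0.375000/2) × 35.121094 = 6.585205
Exact value: 6.407227
Error: 0.177979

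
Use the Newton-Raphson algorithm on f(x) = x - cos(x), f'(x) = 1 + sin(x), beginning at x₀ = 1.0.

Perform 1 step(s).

f(x) = x - cos(x)
f'(x) = 1 + sin(x)
x₀ = 1.0

Newton-Raphson formula: x_{n+1} = x_n - f(x_n)/f'(x_n)

Iteration 1:
  f(1.000000) = 0.459698
  f'(1.000000) = 1.841471
  x_1 = 1.000000 - 0.459698/1.841471 = 0.750364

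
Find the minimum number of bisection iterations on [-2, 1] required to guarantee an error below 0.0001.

We need (b-a)/2^n ≤ 0.0001
(1 - (-2))/2^n ≤ 0.0001
3/2^n ≤ 0.0001
2^n ≥ 30000
n ≥ log₂(30000) = 14.87
n ≥ 15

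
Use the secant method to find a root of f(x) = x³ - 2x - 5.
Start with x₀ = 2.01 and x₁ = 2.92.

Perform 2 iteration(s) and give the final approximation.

f(x) = x³ - 2x - 5
x₀ = 2.01, x₁ = 2.92

Secant formula: x_{n+1} = x_n - f(x_n)(x_n - x_{n-1})/(f(x_n) - f(x_{n-1}))

Iteration 1:
  f(2.010000) = -0.899399
  f(2.920000) = 14.057088
  x_2 = 2.920000 - 14.057088×(2.920000 - 2.010000)/(14.057088 - (-0.899399))
       = 2.064722
Iteration 2:
  f(2.920000) = 14.057088
  f(2.064722) = -0.327372
  x_3 = 2.064722 - (-0.327372)×(2.064722 - 2.920000)/(-0.327372 - 14.057088)
       = 2.084187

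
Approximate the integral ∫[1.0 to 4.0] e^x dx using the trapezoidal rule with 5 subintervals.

f(x) = e^x
a = 1.0, b = 4.0, n = 5
h = (b - a)/n = 0.600000

Trapezoidal rule: (h/2)[f(x₀) + 2f(x₁) + 2f(x₂) + ... + f(xₙ)]

x_0 = 1.0000, f(x_0) = 2.718282, coefficient = 1
x_1 = 1.6000, f(x_1) = 4.953032, coefficient = 2
x_2 = 2.2000, f(x_2) = 9.025013, coefficient = 2
x_3 = 2.8000, f(x_3) = 16.444647, coefficient = 2
x_4 = 3.4000, f(x_4) = 29.964100, coefficient = 2
x_5 = 4.0000, f(x_5) = 54.598150, coefficient = 1

I ≈ (0.600000/2) × 178.090017 = 53.427005
Exact value: 51.879868
Error: 1.547137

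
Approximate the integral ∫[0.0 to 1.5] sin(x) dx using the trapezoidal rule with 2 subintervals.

f(x) = sin(x)
a = 0.0, b = 1.5, n = 2
h = (b - a)/n = 0.750000

Trapezoidal rule: (h/2)[f(x₀) + 2f(x₁) + 2f(x₂) + ... + f(xₙ)]

x_0 = 0.0000, f(x_0) = 0.000000, coefficient = 1
x_1 = 0.7500, f(x_1) = 0.681639, coefficient = 2
x_2 = 1.5000, f(x_2) = 0.997495, coefficient = 1

I ≈ (0.750000/2) × 2.360773 = 0.885290
Exact value: 0.929263
Error: 0.043973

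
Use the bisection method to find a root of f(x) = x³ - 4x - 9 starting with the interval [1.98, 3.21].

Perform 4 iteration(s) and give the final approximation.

f(x) = x³ - 4x - 9
Initial interval: [1.98, 3.21]

Iteration 1:
  c_1 = (1.980000 + 3.210000)/2 = 2.595000
  f(c_1) = f(2.595000) = -1.905205
  f(a) × f(c) ≥ 0, new interval: [2.595000, 3.210000]
Iteration 2:
  c_2 = (2.595000 + 3.210000)/2 = 2.902500
  f(c_2) = f(2.902500) = 3.842129
  f(a) × f(c) < 0, new interval: [2.595000, 2.902500]
Iteration 3:
  c_3 = (2.595000 + 2.902500)/2 = 2.748750
  f(c_3) = f(2.748750) = 0.773529
  f(a) × f(c) < 0, new interval: [2.595000, 2.748750]
Iteration 4:
  c_4 = (2.595000 + 2.748750)/2 = 2.671875
  f(c_4) = f(2.671875) = -0.613209
  f(a) × f(c) ≥ 0, new interval: [2.671875, 2.748750]

After 4 iteration(s), the approximation is c_4 = 2.671875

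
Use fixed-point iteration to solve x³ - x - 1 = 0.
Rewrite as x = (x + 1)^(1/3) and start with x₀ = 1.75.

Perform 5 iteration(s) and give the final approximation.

Equation: x³ - x - 1 = 0
Fixed-point form: x = (x + 1)^(1/3)
x₀ = 1.75

x_1 = g(1.750000) = 1.401020
x_2 = g(1.401020) = 1.339055
x_3 = g(1.339055) = 1.327436
x_4 = g(1.327436) = 1.325234
x_5 = g(1.325234) = 1.324816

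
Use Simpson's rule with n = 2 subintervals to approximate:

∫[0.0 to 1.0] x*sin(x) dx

f(x) = x*sin(x)
a = 0.0, b = 1.0, n = 2
h = (b - a)/n = 0.500000

Simpson's rule: (h/3)[f(x₀) + 4f(x₁) + 2f(x₂) + ... + f(xₙ)]

x_0 = 0.0000, f(x_0) = 0.000000, coefficient = 1
x_1 = 0.5000, f(x_1) = 0.239713, coefficient = 4
x_2 = 1.0000, f(x_2) = 0.841471, coefficient = 1

I ≈ (0.500000/3) × 1.800322 = 0.300054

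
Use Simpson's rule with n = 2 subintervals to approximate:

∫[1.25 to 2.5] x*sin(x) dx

f(x) = x*sin(x)
a = 1.25, b = 2.5, n = 2
h = (b - a)/n = 0.625000

Simpson's rule: (h/3)[f(x₀) + 4f(x₁) + 2f(x₂) + ... + f(xₙ)]

x_0 = 1.2500, f(x_0) = 1.186231, coefficient = 1
x_1 = 1.8750, f(x_1) = 1.788911, coefficient = 4
x_2 = 2.5000, f(x_2) = 1.496180, coefficient = 1

I ≈ (0.625000/3) × 9.838054 = 2.049595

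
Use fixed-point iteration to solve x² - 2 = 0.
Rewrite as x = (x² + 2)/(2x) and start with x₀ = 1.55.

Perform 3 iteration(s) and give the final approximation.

Equation: x² - 2 = 0
Fixed-point form: x = (x² + 2)/(2x)
x₀ = 1.55

x_1 = g(1.550000) = 1.420161
x_2 = g(1.420161) = 1.414226
x_3 = g(1.414226) = 1.414214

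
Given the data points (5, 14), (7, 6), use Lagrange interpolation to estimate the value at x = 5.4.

Lagrange interpolation formula:
P(x) = Σ yᵢ × Lᵢ(x)
where Lᵢ(x) = Π_{j≠i} (x - xⱼ)/(xᵢ - xⱼ)

L_0(5.4) = (5.4 - 7)/(5 - 7) = 0.800000
L_1(5.4) = (5.4 - 5)/(7 - 5) = 0.200000

P(5.4) = 14×L_0(5.4) + 6×L_1(5.4)
P(5.4) = 12.400000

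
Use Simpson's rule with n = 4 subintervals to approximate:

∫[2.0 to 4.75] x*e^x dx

f(x) = x*e^x
a = 2.0, b = 4.75, n = 4
h = (b - a)/n = 0.687500

Simpson's rule: (h/3)[f(x₀) + 4f(x₁) + 2f(x₂) + ... + f(xₙ)]

x_0 = 2.0000, f(x_0) = 14.778112, coefficient = 1
x_1 = 2.6875, f(x_1) = 39.492524, coefficient = 4
x_2 = 3.3750, f(x_2) = 98.631958, coefficient = 2
x_3 = 4.0625, f(x_3) = 236.110177, coefficient = 4
x_4 = 4.7500, f(x_4) = 549.025352, coefficient = 1

I ≈ (0.687500/3) × 1863.478184 = 427.047084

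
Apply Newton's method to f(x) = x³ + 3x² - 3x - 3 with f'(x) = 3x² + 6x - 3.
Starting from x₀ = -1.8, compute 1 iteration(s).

f(x) = x³ + 3x² - 3x - 3
f'(x) = 3x² + 6x - 3
x₀ = -1.8

Newton-Raphson formula: x_{n+1} = x_n - f(x_n)/f'(x_n)

Iteration 1:
  f(-1.800000) = 6.288000
  f'(-1.800000) = -4.080000
  x_1 = -1.800000 - 6.288000/(-4.080000) = -0.258824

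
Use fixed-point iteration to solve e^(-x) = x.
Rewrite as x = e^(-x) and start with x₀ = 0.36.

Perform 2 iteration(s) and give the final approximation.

Equation: e^(-x) = x
Fixed-point form: x = e^(-x)
x₀ = 0.36

x_1 = g(0.360000) = 0.697676
x_2 = g(0.697676) = 0.497741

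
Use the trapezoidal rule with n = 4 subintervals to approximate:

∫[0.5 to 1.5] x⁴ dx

f(x) = x⁴
a = 0.5, b = 1.5, n = 4
h = (b - a)/n = 0.250000

Trapezoidal rule: (h/2)[f(x₀) + 2f(x₁) + 2f(x₂) + ... + f(xₙ)]

x_0 = 0.5000, f(x_0) = 0.062500, coefficient = 1
x_1 = 0.7500, f(x_1) = 0.316406, coefficient = 2
x_2 = 1.0000, f(x_2) = 1.000000, coefficient = 2
x_3 = 1.2500, f(x_3) = 2.441406, coefficient = 2
x_4 = 1.5000, f(x_4) = 5.062500, coefficient = 1

I ≈ (0.250000/2) × 12.640625 = 1.580078
Exact value: 1.512500
Error: 0.067578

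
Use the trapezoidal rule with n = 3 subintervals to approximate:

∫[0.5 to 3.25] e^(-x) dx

f(x) = e^(-x)
a = 0.5, b = 3.25, n = 3
h = (b - a)/n = 0.916667

Trapezoidal rule: (h/2)[f(x₀) + 2f(x₁) + 2f(x₂) + ... + f(xₙ)]

x_0 = 0.5000, f(x_0) = 0.606531, coefficient = 1
x_1 = 1.4167, f(x_1) = 0.242521, coefficient = 2
x_2 = 2.3333, f(x_2) = 0.096972, coefficient = 2
x_3 = 3.2500, f(x_3) = 0.038774, coefficient = 1

I ≈ (0.916667/2) × 1.324291 = 0.606967
Exact value: 0.567756
Error: 0.039210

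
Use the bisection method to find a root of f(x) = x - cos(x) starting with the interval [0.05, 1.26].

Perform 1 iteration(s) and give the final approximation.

f(x) = x - cos(x)
Initial interval: [0.05, 1.26]

Iteration 1:
  c_1 = (0.050000 + 1.260000)/2 = 0.655000
  f(c_1) = f(0.655000) = -0.138048
  f(a) × f(c) ≥ 0, new interval: [0.655000, 1.260000]

After 1 iteration(s), the approximation is c_1 = 0.655000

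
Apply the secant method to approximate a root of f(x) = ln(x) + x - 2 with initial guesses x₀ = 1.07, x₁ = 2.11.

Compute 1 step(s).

f(x) = ln(x) + x - 2
x₀ = 1.07, x₁ = 2.11

Secant formula: x_{n+1} = x_n - f(x_n)(x_n - x_{n-1})/(f(x_n) - f(x_{n-1}))

Iteration 1:
  f(1.070000) = -0.862341
  f(2.110000) = 0.856688
  x_2 = 2.110000 - 0.856688×(2.110000 - 1.070000)/(0.856688 - (-0.862341))
       = 1.591710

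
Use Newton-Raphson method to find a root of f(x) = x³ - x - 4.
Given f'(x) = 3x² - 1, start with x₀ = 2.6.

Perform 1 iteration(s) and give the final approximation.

f(x) = x³ - x - 4
f'(x) = 3x² - 1
x₀ = 2.6

Newton-Raphson formula: x_{n+1} = x_n - f(x_n)/f'(x_n)

Iteration 1:
  f(2.600000) = 10.976000
  f'(2.600000) = 19.280000
  x_1 = 2.600000 - 10.976000/19.280000 = 2.030705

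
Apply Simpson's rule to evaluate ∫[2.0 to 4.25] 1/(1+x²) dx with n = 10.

f(x) = 1/(1+x²)
a = 2.0, b = 4.25, n = 10
h = (b - a)/n = 0.225000

Simpson's rule: (h/3)[f(x₀) + 4f(x₁) + 2f(x₂) + ... + f(xₙ)]

x_0 = 2.0000, f(x_0) = 0.200000, coefficient = 1
x_1 = 2.2250, f(x_1) = 0.168050, coefficient = 4
x_2 = 2.4500, f(x_2) = 0.142806, coefficient = 2
x_3 = 2.6750, f(x_3) = 0.122615, coefficient = 4
x_4 = 2.9000, f(x_4) = 0.106270, coefficient = 2
x_5 = 3.1250, f(x_5) = 0.092888, coefficient = 4
x_6 = 3.3500, f(x_6) = 0.081816, coefficient = 2
x_7 = 3.5750, f(x_7) = 0.072566, coefficient = 4
x_8 = 3.8000, f(x_8) = 0.064767, coefficient = 2
x_9 = 4.0250, f(x_9) = 0.058137, coefficient = 4
x_10 = 4.2500, f(x_10) = 0.052459, coefficient = 1

I ≈ (0.225000/3) × 3.100800 = 0.232560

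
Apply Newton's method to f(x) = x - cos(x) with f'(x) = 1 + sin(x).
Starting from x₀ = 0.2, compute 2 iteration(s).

f(x) = x - cos(x)
f'(x) = 1 + sin(x)
x₀ = 0.2

Newton-Raphson formula: x_{n+1} = x_n - f(x_n)/f'(x_n)

Iteration 1:
  f(0.200000) = -0.780067
  f'(0.200000) = 1.198669
  x_1 = 0.200000 - (-0.780067)/1.198669 = 0.850777
Iteration 2:
  f(0.850777) = 0.191378
  f'(0.850777) = 1.751793
  x_2 = 0.850777 - 0.191378/1.751793 = 0.741530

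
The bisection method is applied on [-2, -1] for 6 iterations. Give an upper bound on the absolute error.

Bisection error bound: |error| ≤ (b-a)/2^n
|error| ≤ (-1 - (-2))/2^6 = 1/2^6
|error| ≤ 0.0156250000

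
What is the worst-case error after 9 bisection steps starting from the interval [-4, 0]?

Bisection error bound: |error| ≤ (b-a)/2^n
|error| ≤ (0 - (-4))/2^9 = 4/2^9
|error| ≤ 0.0078125000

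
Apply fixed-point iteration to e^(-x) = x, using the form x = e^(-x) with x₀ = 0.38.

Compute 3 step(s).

Equation: e^(-x) = x
Fixed-point form: x = e^(-x)
x₀ = 0.38

x_1 = g(0.380000) = 0.683861
x_2 = g(0.683861) = 0.504665
x_3 = g(0.504665) = 0.603708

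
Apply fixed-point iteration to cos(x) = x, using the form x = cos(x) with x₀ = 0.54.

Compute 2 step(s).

Equation: cos(x) = x
Fixed-point form: x = cos(x)
x₀ = 0.54

x_1 = g(0.540000) = 0.857709
x_2 = g(0.857709) = 0.654172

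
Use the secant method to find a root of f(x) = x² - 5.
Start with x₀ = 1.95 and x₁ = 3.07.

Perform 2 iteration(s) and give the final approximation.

f(x) = x² - 5
x₀ = 1.95, x₁ = 3.07

Secant formula: x_{n+1} = x_n - f(x_n)(x_n - x_{n-1})/(f(x_n) - f(x_{n-1}))

Iteration 1:
  f(1.950000) = -1.197500
  f(3.070000) = 4.424900
  x_2 = 3.070000 - 4.424900×(3.070000 - 1.950000)/(4.424900 - (-1.197500))
       = 2.188546
Iteration 2:
  f(3.070000) = 4.424900
  f(2.188546) = -0.210267
  x_3 = 2.188546 - (-0.210267)×(2.188546 - 3.070000)/(-0.210267 - 4.424900)
       = 2.228532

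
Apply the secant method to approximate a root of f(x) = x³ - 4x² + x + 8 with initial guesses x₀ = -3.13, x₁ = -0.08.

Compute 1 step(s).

f(x) = x³ - 4x² + x + 8
x₀ = -3.13, x₁ = -0.08

Secant formula: x_{n+1} = x_n - f(x_n)(x_n - x_{n-1})/(f(x_n) - f(x_{n-1}))

Iteration 1:
  f(-3.130000) = -64.981897
  f(-0.080000) = 7.893888
  x_2 = -0.080000 - 7.893888×(-0.080000 - (-3.130000))/(7.893888 - (-64.981897))
       = -0.410375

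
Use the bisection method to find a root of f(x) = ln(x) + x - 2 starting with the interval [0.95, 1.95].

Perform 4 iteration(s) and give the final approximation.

f(x) = ln(x) + x - 2
Initial interval: [0.95, 1.95]

Iteration 1:
  c_1 = (0.950000 + 1.950000)/2 = 1.450000
  f(c_1) = f(1.450000) = -0.178436
  f(a) × f(c) ≥ 0, new interval: [1.450000, 1.950000]
Iteration 2:
  c_2 = (1.450000 + 1.950000)/2 = 1.700000
  f(c_2) = f(1.700000) = 0.230628
  f(a) × f(c) < 0, new interval: [1.450000, 1.700000]
Iteration 3:
  c_3 = (1.450000 + 1.700000)/2 = 1.575000
  f(c_3) = f(1.575000) = 0.029255
  f(a) × f(c) < 0, new interval: [1.450000, 1.575000]
Iteration 4:
  c_4 = (1.450000 + 1.575000)/2 = 1.512500
  f(c_4) = f(1.512500) = -0.073736
  f(a) × f(c) ≥ 0, new interval: [1.512500, 1.575000]

After 4 iteration(s), the approximation is c_4 = 1.512500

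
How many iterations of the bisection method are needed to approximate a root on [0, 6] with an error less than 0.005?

We need (b-a)/2^n ≤ 0.005
(6 - 0)/2^n ≤ 0.005
6/2^n ≤ 0.005
2^n ≥ 1200
n ≥ log₂(1200) = 10.23
n ≥ 11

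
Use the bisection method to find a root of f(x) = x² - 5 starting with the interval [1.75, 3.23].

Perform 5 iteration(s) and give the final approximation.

f(x) = x² - 5
Initial interval: [1.75, 3.23]

Iteration 1:
  c_1 = (1.750000 + 3.230000)/2 = 2.490000
  f(c_1) = f(2.490000) = 1.200100
  f(a) × f(c) < 0, new interval: [1.750000, 2.490000]
Iteration 2:
  c_2 = (1.750000 + 2.490000)/2 = 2.120000
  f(c_2) = f(2.120000) = -0.505600
  f(a) × f(c) ≥ 0, new interval: [2.120000, 2.490000]
Iteration 3:
  c_3 = (2.120000 + 2.490000)/2 = 2.305000
  f(c_3) = f(2.305000) = 0.313025
  f(a) × f(c) < 0, new interval: [2.120000, 2.305000]
Iteration 4:
  c_4 = (2.120000 + 2.305000)/2 = 2.212500
  f(c_4) = f(2.212500) = -0.104844
  f(a) × f(c) ≥ 0, new interval: [2.212500, 2.305000]
Iteration 5:
  c_5 = (2.212500 + 2.305000)/2 = 2.258750
  f(c_5) = f(2.258750) = 0.101952
  f(a) × f(c) < 0, new interval: [2.212500, 2.258750]

After 5 iteration(s), the approximation is c_5 = 2.258750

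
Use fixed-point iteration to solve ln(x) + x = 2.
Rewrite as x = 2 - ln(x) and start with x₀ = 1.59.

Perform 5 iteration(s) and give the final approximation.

Equation: ln(x) + x = 2
Fixed-point form: x = 2 - ln(x)
x₀ = 1.59

x_1 = g(1.590000) = 1.536266
x_2 = g(1.536266) = 1.570645
x_3 = g(1.570645) = 1.548514
x_4 = g(1.548514) = 1.562705
x_5 = g(1.562705) = 1.553582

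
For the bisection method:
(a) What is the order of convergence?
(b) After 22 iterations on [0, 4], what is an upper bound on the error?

(a) Bisection has linear (order 1) convergence; the error is halved each step.

(b) Error bound = (b-a)/2^n = (4 - 0)/2^{22}
    = 4/2^{22}

(a) 1 (linear); (b) error ≤ 9.54e-07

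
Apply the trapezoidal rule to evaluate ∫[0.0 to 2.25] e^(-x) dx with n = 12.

f(x) = e^(-x)
a = 0.0, b = 2.25, n = 12
h = (b - a)/n = 0.187500

Trapezoidal rule: (h/2)[f(x₀) + 2f(x₁) + 2f(x₂) + ... + f(xₙ)]

x_0 = 0.0000, f(x_0) = 1.000000, coefficient = 1
x_1 = 0.1875, f(x_1) = 0.829029, coefficient = 2
x_2 = 0.3750, f(x_2) = 0.687289, coefficient = 2
x_3 = 0.5625, f(x_3) = 0.569783, coefficient = 2
x_4 = 0.7500, f(x_4) = 0.472367, coefficient = 2
x_5 = 0.9375, f(x_5) = 0.391606, coefficient = 2
x_6 = 1.1250, f(x_6) = 0.324652, coefficient = 2
x_7 = 1.3125, f(x_7) = 0.269146, coefficient = 2
x_8 = 1.5000, f(x_8) = 0.223130, coefficient = 2
x_9 = 1.6875, f(x_9) = 0.184981, coefficient = 2
x_10 = 1.8750, f(x_10) = 0.153355, coefficient = 2
x_11 = 2.0625, f(x_11) = 0.127136, coefficient = 2
x_12 = 2.2500, f(x_12) = 0.105399, coefficient = 1

I ≈ (0.187500/2) × 9.570348 = 0.897220
Exact value: 0.894601
Error: 0.002619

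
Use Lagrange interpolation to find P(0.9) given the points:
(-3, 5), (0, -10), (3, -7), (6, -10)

Lagrange interpolation formula:
P(x) = Σ yᵢ × Lᵢ(x)
where Lᵢ(x) = Π_{j≠i} (x - xⱼ)/(xᵢ - xⱼ)

L_0(0.9) = (0.9 - 0)/(-3 - 0) × (0.9 - 3)/(-3 - 3) × (0.9 - 6)/(-3 - 6) = -0.059500
L_1(0.9) = (0.9 - (-3))/(0 - (-3)) × (0.9 - 3)/(0 - 3) × (0.9 - 6)/(0 - 6) = 0.773500
L_2(0.9) = (0.9 - (-3))/(3 - (-3)) × (0.9 - 0)/(3 - 0) × (0.9 - 6)/(3 - 6) = 0.331500
L_3(0.9) = (0.9 - (-3))/(6 - (-3)) × (0.9 - 0)/(6 - 0) × (0.9 - 3)/(6 - 3) = -0.045500

P(0.9) = 5×L_0(0.9) + (-10)×L_1(0.9) + (-7)×L_2(0.9) + (-10)×L_3(0.9)
P(0.9) = -9.898000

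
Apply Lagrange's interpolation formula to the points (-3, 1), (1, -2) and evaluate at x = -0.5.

Lagrange interpolation formula:
P(x) = Σ yᵢ × Lᵢ(x)
where Lᵢ(x) = Π_{j≠i} (x - xⱼ)/(xᵢ - xⱼ)

L_0(-0.5) = (-0.5 - 1)/(-3 - 1) = 0.375000
L_1(-0.5) = (-0.5 - (-3))/(1 - (-3)) = 0.625000

P(-0.5) = 1×L_0(-0.5) + (-2)×L_1(-0.5)
P(-0.5) = -0.875000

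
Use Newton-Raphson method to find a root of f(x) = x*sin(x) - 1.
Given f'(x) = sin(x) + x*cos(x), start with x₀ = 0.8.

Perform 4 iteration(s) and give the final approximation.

f(x) = x*sin(x) - 1
f'(x) = sin(x) + x*cos(x)
x₀ = 0.8

Newton-Raphson formula: x_{n+1} = x_n - f(x_n)/f'(x_n)

Iteration 1:
  f(0.800000) = -0.426115
  f'(0.800000) = 1.274721
  x_1 = 0.800000 - (-0.426115)/1.274721 = 1.134281
Iteration 2:
  f(1.134281) = 0.027920
  f'(1.134281) = 1.385786
  x_2 = 1.134281 - 0.027920/1.385786 = 1.114134
Iteration 3:
  f(1.114134) = -0.000033
  f'(1.114134) = 1.388812
  x_3 = 1.114134 - (-0.000033)/1.388812 = 1.114157
Iteration 4:
  f(1.114157) = 0.000000
  f'(1.114157) = 1.388809
  x_4 = 1.114157 - 0.000000/1.388809 = 1.114157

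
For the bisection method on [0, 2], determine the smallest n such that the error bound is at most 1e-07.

We need (b-a)/2^n ≤ 1e-07
(2 - 0)/2^n ≤ 1e-07
2/2^n ≤ 1e-07
2^n ≥ 20000000
n ≥ log₂(20000000) = 24.25
n ≥ 25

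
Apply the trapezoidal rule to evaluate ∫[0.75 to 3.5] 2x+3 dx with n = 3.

f(x) = 2x+3
a = 0.75, b = 3.5, n = 3
h = (b - a)/n = 0.916667

Trapezoidal rule: (h/2)[f(x₀) + 2f(x₁) + 2f(x₂) + ... + f(xₙ)]

x_0 = 0.7500, f(x_0) = 4.500000, coefficient = 1
x_1 = 1.6667, f(x_1) = 6.333333, coefficient = 2
x_2 = 2.5833, f(x_2) = 8.166667, coefficient = 2
x_3 = 3.5000, f(x_3) = 10.000000, coefficient = 1

I ≈ (0.916667/2) × 43.500000 = 19.937500
Exact value: 19.937500
Error: 0.000000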